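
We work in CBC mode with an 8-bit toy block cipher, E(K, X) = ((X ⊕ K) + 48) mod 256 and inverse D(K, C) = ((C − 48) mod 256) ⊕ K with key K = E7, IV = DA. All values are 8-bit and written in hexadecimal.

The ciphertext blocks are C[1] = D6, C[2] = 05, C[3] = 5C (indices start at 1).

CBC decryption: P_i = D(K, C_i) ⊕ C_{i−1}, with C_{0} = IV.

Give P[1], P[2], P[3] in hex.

P[1] = B3, P[2] = 8C, P[3] = F6

P[1]: D(K, D6) = 69; 69 ⊕ DA = B3.
P[2]: D(K, 05) = 5A; 5A ⊕ D6 = 8C.
P[3]: D(K, 5C) = F3; F3 ⊕ 05 = F6.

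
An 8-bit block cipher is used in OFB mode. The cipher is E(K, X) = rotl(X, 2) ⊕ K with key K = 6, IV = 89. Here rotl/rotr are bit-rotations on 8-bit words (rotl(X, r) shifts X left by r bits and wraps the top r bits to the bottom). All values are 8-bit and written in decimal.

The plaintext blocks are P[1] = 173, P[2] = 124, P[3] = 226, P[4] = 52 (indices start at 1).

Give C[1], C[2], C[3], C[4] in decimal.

C[1] = 206, C[2] = 247, C[3] = 202, C[4] = 146

OFB encryption: S_i = E(K, S_{i−1}) with S_{0} = IV; C_i = P_i ⊕ S_i.
C[1]: S = E(K, 89) = 99; 173 ⊕ 99 = 206.
C[2]: S = E(K, 99) = 139; 124 ⊕ 139 = 247.
C[3]: S = E(K, 139) = 40; 226 ⊕ 40 = 202.
C[4]: S = E(K, 40) = 166; 52 ⊕ 166 = 146.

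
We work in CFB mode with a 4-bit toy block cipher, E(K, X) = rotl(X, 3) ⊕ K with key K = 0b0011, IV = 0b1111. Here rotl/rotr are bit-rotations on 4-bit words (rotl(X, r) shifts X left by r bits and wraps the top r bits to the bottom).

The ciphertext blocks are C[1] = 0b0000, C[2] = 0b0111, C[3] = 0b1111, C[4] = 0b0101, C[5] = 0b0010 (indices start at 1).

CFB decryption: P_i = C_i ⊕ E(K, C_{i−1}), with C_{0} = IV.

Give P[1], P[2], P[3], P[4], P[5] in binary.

P[1]: E(K, 0b1111) = 0b1100; 0b0000 ⊕ 0b1100 = 0b1100.
P[2]: E(K, 0b0000) = 0b0011; 0b0111 ⊕ 0b0011 = 0b0100.
P[3]: E(K, 0b0111) = 0b1000; 0b1111 ⊕ 0b1000 = 0b0111.
P[4]: E(K, 0b1111) = 0b1100; 0b0101 ⊕ 0b1100 = 0b1001.
P[5]: E(K, 0b0101) = 0b1001; 0b0010 ⊕ 0b1001 = 0b1011.

P[1] = 0b1100, P[2] = 0b0100, P[3] = 0b0111, P[4] = 0b1001, P[5] = 0b1011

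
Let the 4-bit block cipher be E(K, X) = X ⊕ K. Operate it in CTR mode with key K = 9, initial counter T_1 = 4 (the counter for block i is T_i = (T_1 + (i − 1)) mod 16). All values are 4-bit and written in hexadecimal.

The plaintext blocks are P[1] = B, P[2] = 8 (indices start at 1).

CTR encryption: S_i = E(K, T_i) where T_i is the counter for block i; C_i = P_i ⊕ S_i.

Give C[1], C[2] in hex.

C[1]: T = 4, S = E(K, T) = D; B ⊕ D = 6.
C[2]: T = 5, S = E(K, T) = C; 8 ⊕ C = 4.

C[1] = 6, C[2] = 4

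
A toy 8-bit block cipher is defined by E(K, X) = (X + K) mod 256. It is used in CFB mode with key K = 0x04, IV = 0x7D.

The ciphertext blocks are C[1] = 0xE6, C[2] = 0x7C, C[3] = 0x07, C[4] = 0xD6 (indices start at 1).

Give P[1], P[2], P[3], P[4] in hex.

CFB decryption: P_i = C_i ⊕ E(K, C_{i−1}), with C_{0} = IV.
P[1]: E(K, 0x7D) = 0x81; 0xE6 ⊕ 0x81 = 0x67.
P[2]: E(K, 0xE6) = 0xEA; 0x7C ⊕ 0xEA = 0x96.
P[3]: E(K, 0x7C) = 0x80; 0x07 ⊕ 0x80 = 0x87.
P[4]: E(K, 0x07) = 0x0B; 0xD6 ⊕ 0x0B = 0xDD.

P[1] = 0x67, P[2] = 0x96, P[3] = 0x87, P[4] = 0xDD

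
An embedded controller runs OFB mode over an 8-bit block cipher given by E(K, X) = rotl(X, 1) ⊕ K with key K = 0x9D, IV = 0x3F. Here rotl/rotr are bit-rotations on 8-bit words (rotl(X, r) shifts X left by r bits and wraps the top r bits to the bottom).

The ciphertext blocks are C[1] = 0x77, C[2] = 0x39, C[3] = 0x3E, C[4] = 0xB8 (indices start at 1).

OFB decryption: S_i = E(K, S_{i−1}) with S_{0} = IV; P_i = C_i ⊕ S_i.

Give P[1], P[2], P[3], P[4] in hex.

P[1] = 0x94, P[2] = 0x63, P[3] = 0x17, P[4] = 0x77

P[1]: S = E(K, 0x3F) = 0xE3; 0x77 ⊕ 0xE3 = 0x94.
P[2]: S = E(K, 0xE3) = 0x5A; 0x39 ⊕ 0x5A = 0x63.
P[3]: S = E(K, 0x5A) = 0x29; 0x3E ⊕ 0x29 = 0x17.
P[4]: S = E(K, 0x29) = 0xCF; 0xB8 ⊕ 0xCF = 0x77.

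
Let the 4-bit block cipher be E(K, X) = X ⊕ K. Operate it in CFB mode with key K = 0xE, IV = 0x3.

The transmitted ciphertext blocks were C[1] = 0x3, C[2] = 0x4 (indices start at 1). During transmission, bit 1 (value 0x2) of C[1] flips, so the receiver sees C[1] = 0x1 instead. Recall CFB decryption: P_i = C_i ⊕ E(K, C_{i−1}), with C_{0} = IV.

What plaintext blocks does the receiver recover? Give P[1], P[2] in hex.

Only C[1] changed, to 0x1. In CFB, a change in C_i flips the same bit in P_i and garbles P_{i+1}. Decrypting the received ciphertext:
P[1]: E(K, 0x3) = 0xD; 0x1 ⊕ 0xD = 0xC.
P[2]: E(K, 0x1) = 0xF; 0x4 ⊕ 0xF = 0xB.
Blocks that differ from the original plaintext: P[1], P[2].

P[1] = 0xC, P[2] = 0xB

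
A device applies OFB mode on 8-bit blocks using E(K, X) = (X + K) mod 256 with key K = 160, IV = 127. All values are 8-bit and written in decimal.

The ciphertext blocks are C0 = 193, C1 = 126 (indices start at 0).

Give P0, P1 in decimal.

P0 = 222, P1 = 193

OFB decryption: S_i = E(K, S_{i−1}) with S_{−1} = IV; P_i = C_i ⊕ S_i.
P0: S = E(K, 127) = 31; 193 ⊕ 31 = 222.
P1: S = E(K, 31) = 191; 126 ⊕ 191 = 193.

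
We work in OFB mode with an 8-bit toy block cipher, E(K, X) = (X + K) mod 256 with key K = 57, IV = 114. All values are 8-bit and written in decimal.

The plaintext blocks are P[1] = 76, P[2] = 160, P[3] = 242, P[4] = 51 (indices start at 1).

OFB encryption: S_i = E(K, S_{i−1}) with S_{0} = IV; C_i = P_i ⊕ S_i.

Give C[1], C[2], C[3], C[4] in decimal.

C[1] = 231, C[2] = 68, C[3] = 239, C[4] = 101

C[1]: S = E(K, 114) = 171; 76 ⊕ 171 = 231.
C[2]: S = E(K, 171) = 228; 160 ⊕ 228 = 68.
C[3]: S = E(K, 228) = 29; 242 ⊕ 29 = 239.
C[4]: S = E(K, 29) = 86; 51 ⊕ 86 = 101.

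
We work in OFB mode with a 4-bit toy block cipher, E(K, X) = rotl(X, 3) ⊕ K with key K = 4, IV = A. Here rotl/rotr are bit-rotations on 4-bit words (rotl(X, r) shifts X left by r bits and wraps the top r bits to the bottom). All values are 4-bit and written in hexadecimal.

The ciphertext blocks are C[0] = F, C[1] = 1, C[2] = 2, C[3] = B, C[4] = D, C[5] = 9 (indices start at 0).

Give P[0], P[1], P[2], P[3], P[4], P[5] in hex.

P[0] = E, P[1] = D, P[2] = 0, P[3] = E, P[4] = 3, P[5] = A

OFB decryption: S_i = E(K, S_{i−1}) with S_{−1} = IV; P_i = C_i ⊕ S_i.
P[0]: S = E(K, A) = 1; F ⊕ 1 = E.
P[1]: S = E(K, 1) = C; 1 ⊕ C = D.
P[2]: S = E(K, C) = 2; 2 ⊕ 2 = 0.
P[3]: S = E(K, 2) = 5; B ⊕ 5 = E.
P[4]: S = E(K, 5) = E; D ⊕ E = 3.
P[5]: S = E(K, E) = 3; 9 ⊕ 3 = A.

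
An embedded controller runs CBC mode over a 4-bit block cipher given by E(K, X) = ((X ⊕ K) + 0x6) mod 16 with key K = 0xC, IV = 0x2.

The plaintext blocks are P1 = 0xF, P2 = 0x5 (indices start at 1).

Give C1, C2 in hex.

CBC encryption: C_i = E(K, P_i ⊕ C_{i−1}), with C_{0} = IV.
C1: P1 ⊕ 0x2 = 0xD; E(K, 0xD) = 0x7.
C2: P2 ⊕ 0x7 = 0x2; E(K, 0x2) = 0x4.

C1 = 0x7, C2 = 0x4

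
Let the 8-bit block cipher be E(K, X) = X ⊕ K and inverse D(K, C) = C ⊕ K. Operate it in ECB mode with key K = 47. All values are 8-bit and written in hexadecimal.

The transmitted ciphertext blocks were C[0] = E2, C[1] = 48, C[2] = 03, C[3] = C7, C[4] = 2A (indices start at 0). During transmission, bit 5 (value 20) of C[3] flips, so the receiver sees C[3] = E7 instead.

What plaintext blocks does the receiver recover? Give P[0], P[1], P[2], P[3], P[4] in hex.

ECB decryption: P_i = D(K, C_i).
Only C[3] changed, to E7. In ECB, a change in C_i affects only P_i. Decrypting the received ciphertext:
P[0]: D(K, E2) = A5.
P[1]: D(K, 48) = 0F.
P[2]: D(K, 03) = 44.
P[3]: D(K, E7) = A0.
P[4]: D(K, 2A) = 6D.
Blocks that differ from the original plaintext: P[3].

P[0] = A5, P[1] = 0F, P[2] = 44, P[3] = A0, P[4] = 6D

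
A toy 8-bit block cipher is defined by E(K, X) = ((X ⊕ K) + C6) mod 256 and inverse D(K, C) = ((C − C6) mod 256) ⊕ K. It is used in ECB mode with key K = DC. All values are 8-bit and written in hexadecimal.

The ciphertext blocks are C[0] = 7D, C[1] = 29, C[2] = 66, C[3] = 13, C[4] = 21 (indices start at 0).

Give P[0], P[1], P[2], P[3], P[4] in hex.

P[0] = 6B, P[1] = BF, P[2] = 7C, P[3] = 91, P[4] = 87

ECB decryption: P_i = D(K, C_i).
P[0]: D(K, 7D) = 6B.
P[1]: D(K, 29) = BF.
P[2]: D(K, 66) = 7C.
P[3]: D(K, 13) = 91.
P[4]: D(K, 21) = 87.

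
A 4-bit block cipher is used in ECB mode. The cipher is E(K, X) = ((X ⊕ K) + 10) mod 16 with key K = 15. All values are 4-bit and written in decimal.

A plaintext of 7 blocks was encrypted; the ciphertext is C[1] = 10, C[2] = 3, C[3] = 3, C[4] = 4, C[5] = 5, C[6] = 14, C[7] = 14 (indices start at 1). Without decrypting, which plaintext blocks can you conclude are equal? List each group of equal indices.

ECB encrypts each block independently with the same key, so equal ciphertext blocks imply equal plaintext blocks.
C[2] = C[3] = 3, so P[2] = P[3].
C[6] = C[7] = 14, so P[6] = P[7].

P[2] = P[3]; P[6] = P[7]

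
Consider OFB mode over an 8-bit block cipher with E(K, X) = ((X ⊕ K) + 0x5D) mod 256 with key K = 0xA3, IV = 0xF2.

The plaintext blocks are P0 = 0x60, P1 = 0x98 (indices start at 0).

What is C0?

C0 = 0xCE

OFB encryption: S_i = E(K, S_{i−1}) with S_{−1} = IV; C_i = P_i ⊕ S_i.
C0: S = E(K, 0xF2) = 0xAE; 0x60 ⊕ 0xAE = 0xCE.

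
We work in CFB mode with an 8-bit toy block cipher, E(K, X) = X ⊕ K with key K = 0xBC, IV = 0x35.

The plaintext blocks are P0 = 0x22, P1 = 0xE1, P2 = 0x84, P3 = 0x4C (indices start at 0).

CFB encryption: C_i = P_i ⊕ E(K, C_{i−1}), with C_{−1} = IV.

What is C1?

C0: E(K, 0x35) = 0x89; 0x22 ⊕ 0x89 = 0xAB.
C1: E(K, 0xAB) = 0x17; 0xE1 ⊕ 0x17 = 0xF6.

C1 = 0xF6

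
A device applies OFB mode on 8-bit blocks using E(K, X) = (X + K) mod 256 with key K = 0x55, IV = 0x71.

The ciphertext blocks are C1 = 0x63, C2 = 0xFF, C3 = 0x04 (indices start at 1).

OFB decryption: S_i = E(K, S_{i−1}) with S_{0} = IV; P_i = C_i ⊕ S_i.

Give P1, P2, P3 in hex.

P1: S = E(K, 0x71) = 0xC6; 0x63 ⊕ 0xC6 = 0xA5.
P2: S = E(K, 0xC6) = 0x1B; 0xFF ⊕ 0x1B = 0xE4.
P3: S = E(K, 0x1B) = 0x70; 0x04 ⊕ 0x70 = 0x74.

P1 = 0xA5, P2 = 0xE4, P3 = 0x74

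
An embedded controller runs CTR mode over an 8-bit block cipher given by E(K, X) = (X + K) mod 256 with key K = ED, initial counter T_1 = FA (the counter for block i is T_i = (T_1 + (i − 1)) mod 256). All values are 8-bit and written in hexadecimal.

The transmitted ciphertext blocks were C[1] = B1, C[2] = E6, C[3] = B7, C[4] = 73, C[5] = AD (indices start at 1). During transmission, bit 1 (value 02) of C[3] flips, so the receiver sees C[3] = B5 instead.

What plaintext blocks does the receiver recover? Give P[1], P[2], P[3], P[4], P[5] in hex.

CTR decryption: S_i = E(K, T_i) where T_i is the counter for block i; P_i = C_i ⊕ S_i.
Only C[3] changed, to B5. In CTR, a change in C_i flips the same bit in P_i only; the keystream is unaffected. Decrypting the received ciphertext:
P[1]: T = FA, S = E(K, T) = E7; B1 ⊕ E7 = 56.
P[2]: T = FB, S = E(K, T) = E8; E6 ⊕ E8 = 0E.
P[3]: T = FC, S = E(K, T) = E9; B5 ⊕ E9 = 5C.
P[4]: T = FD, S = E(K, T) = EA; 73 ⊕ EA = 99.
P[5]: T = FE, S = E(K, T) = EB; AD ⊕ EB = 46.
Blocks that differ from the original plaintext: P[3].

P[1] = 56, P[2] = 0E, P[3] = 5C, P[4] = 99, P[5] = 46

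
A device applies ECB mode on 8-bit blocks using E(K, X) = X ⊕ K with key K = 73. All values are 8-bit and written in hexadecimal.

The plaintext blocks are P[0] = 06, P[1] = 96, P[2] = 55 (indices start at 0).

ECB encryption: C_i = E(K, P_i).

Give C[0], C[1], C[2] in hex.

C[0] = 75, C[1] = E5, C[2] = 26

C[0]: E(K, 06) = 75.
C[1]: E(K, 96) = E5.
C[2]: E(K, 55) = 26.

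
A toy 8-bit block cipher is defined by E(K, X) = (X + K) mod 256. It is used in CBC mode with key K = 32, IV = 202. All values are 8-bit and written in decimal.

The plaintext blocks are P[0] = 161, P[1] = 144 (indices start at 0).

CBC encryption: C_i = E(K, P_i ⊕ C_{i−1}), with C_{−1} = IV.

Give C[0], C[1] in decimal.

C[0]: P[0] ⊕ 202 = 107; E(K, 107) = 139.
C[1]: P[1] ⊕ 139 = 27; E(K, 27) = 59.

C[0] = 139, C[1] = 59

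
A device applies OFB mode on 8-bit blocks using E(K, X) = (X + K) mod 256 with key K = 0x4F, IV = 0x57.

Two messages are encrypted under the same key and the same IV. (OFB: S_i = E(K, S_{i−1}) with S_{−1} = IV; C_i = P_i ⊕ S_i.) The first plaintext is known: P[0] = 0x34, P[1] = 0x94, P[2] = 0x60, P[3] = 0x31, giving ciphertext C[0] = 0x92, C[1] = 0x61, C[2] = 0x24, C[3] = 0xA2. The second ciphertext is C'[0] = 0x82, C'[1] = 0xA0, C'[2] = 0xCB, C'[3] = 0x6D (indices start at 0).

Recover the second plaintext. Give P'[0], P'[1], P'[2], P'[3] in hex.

In OFB with a reused IV, both messages share the same keystream S_i, so C_i ⊕ C'_i = P_i ⊕ P'_i and thus P'_i = P_i ⊕ C_i ⊕ C'_i.
P'[0]: 0x34 ⊕ 0x92 ⊕ 0x82 = 0x24.
P'[1]: 0x94 ⊕ 0x61 ⊕ 0xA0 = 0x55.
P'[2]: 0x60 ⊕ 0x24 ⊕ 0xCB = 0x8F.
P'[3]: 0x31 ⊕ 0xA2 ⊕ 0x6D = 0xFE.

P'[0] = 0x24, P'[1] = 0x55, P'[2] = 0x8F, P'[3] = 0xFE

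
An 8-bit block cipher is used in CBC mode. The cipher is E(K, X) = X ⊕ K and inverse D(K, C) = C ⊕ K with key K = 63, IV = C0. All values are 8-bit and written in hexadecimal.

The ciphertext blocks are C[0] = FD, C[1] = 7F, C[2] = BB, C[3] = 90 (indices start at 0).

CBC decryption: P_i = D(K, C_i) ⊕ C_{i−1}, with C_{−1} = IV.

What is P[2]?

P[2] = A7

P[2]: D(K, BB) = D8; D8 ⊕ 7F = A7.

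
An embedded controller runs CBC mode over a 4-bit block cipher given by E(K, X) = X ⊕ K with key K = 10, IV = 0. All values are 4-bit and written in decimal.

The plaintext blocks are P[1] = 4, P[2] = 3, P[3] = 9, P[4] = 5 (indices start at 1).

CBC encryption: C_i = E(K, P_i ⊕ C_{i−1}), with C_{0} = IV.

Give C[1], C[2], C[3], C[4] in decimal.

C[1]: P[1] ⊕ 0 = 4; E(K, 4) = 14.
C[2]: P[2] ⊕ 14 = 13; E(K, 13) = 7.
C[3]: P[3] ⊕ 7 = 14; E(K, 14) = 4.
C[4]: P[4] ⊕ 4 = 1; E(K, 1) = 11.

C[1] = 14, C[2] = 7, C[3] = 4, C[4] = 11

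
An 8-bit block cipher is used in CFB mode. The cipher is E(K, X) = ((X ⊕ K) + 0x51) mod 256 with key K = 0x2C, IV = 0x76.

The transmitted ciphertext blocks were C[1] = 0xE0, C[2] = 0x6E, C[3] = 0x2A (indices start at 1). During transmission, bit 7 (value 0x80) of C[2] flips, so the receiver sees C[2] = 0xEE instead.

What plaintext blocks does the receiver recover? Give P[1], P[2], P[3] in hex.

CFB decryption: P_i = C_i ⊕ E(K, C_{i−1}), with C_{0} = IV.
Only C[2] changed, to 0xEE. In CFB, a change in C_i flips the same bit in P_i and garbles P_{i+1}. Decrypting the received ciphertext:
P[1]: E(K, 0x76) = 0xAB; 0xE0 ⊕ 0xAB = 0x4B.
P[2]: E(K, 0xE0) = 0x1D; 0xEE ⊕ 0x1D = 0xF3.
P[3]: E(K, 0xEE) = 0x13; 0x2A ⊕ 0x13 = 0x39.
Blocks that differ from the original plaintext: P[2], P[3].

P[1] = 0x4B, P[2] = 0xF3, P[3] = 0x39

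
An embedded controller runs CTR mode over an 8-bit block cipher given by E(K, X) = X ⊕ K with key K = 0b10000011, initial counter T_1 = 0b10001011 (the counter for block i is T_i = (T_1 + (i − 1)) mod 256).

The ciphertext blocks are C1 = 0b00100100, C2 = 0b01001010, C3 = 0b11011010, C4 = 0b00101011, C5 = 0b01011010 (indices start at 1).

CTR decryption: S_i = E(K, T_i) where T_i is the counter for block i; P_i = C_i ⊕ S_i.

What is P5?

P5: T = 0b10001111, S = E(K, T) = 0b00001100; 0b01011010 ⊕ 0b00001100 = 0b01010110.

P5 = 0b01010110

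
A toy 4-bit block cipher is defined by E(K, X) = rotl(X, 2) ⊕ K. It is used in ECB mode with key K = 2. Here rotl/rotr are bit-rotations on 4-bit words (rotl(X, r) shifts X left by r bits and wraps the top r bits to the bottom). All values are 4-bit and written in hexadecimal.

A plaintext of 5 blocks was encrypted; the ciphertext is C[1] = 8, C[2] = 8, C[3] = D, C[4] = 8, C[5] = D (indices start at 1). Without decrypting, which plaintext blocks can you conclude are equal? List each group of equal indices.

ECB encrypts each block independently with the same key, so equal ciphertext blocks imply equal plaintext blocks.
C[1] = C[2] = C[4] = 8, so P[1] = P[2] = P[4].
C[3] = C[5] = D, so P[3] = P[5].

P[1] = P[2] = P[4]; P[3] = P[5]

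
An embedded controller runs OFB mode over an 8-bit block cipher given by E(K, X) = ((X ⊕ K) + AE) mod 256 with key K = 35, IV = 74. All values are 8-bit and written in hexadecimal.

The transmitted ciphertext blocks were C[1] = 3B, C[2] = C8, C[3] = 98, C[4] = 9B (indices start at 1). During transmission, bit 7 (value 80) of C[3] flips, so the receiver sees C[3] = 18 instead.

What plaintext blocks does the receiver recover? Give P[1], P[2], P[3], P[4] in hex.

OFB decryption: S_i = E(K, S_{i−1}) with S_{0} = IV; P_i = C_i ⊕ S_i.
Only C[3] changed, to 18. In OFB, a change in C_i flips the same bit in P_i only; the keystream is unaffected. Decrypting the received ciphertext:
P[1]: S = E(K, 74) = EF; 3B ⊕ EF = D4.
P[2]: S = E(K, EF) = 88; C8 ⊕ 88 = 40.
P[3]: S = E(K, 88) = 6B; 18 ⊕ 6B = 73.
P[4]: S = E(K, 6B) = 0C; 9B ⊕ 0C = 97.
Blocks that differ from the original plaintext: P[3].

P[1] = D4, P[2] = 40, P[3] = 73, P[4] = 97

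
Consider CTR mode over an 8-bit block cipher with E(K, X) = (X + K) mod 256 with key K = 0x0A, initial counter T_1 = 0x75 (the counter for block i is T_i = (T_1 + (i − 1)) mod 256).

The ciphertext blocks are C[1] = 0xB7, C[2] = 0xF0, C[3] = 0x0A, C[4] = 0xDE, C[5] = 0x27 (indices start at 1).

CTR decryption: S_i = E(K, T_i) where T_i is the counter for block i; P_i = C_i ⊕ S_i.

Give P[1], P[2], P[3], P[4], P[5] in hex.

P[1] = 0xC8, P[2] = 0x70, P[3] = 0x8B, P[4] = 0x5C, P[5] = 0xA4

P[1]: T = 0x75, S = E(K, T) = 0x7F; 0xB7 ⊕ 0x7F = 0xC8.
P[2]: T = 0x76, S = E(K, T) = 0x80; 0xF0 ⊕ 0x80 = 0x70.
P[3]: T = 0x77, S = E(K, T) = 0x81; 0x0A ⊕ 0x81 = 0x8B.
P[4]: T = 0x78, S = E(K, T) = 0x82; 0xDE ⊕ 0x82 = 0x5C.
P[5]: T = 0x79, S = E(K, T) = 0x83; 0x27 ⊕ 0x83 = 0xA4.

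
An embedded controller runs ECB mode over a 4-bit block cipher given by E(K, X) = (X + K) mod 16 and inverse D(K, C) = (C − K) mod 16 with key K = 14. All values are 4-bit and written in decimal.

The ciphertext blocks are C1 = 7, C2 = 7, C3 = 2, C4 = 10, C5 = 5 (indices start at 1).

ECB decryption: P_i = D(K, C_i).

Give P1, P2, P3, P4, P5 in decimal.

P1 = 9, P2 = 9, P3 = 4, P4 = 12, P5 = 7

P1: D(K, 7) = 9.
P2: D(K, 7) = 9.
P3: D(K, 2) = 4.
P4: D(K, 10) = 12.
P5: D(K, 5) = 7.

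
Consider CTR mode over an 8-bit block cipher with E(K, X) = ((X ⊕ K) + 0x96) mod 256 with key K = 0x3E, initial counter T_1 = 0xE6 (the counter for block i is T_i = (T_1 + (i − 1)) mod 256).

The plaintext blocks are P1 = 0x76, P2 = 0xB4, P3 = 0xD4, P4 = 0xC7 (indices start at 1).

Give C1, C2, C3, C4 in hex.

C1 = 0x18, C2 = 0xDB, C3 = 0xB8, C4 = 0xAA

CTR encryption: S_i = E(K, T_i) where T_i is the counter for block i; C_i = P_i ⊕ S_i.
C1: T = 0xE6, S = E(K, T) = 0x6E; 0x76 ⊕ 0x6E = 0x18.
C2: T = 0xE7, S = E(K, T) = 0x6F; 0xB4 ⊕ 0x6F = 0xDB.
C3: T = 0xE8, S = E(K, T) = 0x6C; 0xD4 ⊕ 0x6C = 0xB8.
C4: T = 0xE9, S = E(K, T) = 0x6D; 0xC7 ⊕ 0x6D = 0xAA.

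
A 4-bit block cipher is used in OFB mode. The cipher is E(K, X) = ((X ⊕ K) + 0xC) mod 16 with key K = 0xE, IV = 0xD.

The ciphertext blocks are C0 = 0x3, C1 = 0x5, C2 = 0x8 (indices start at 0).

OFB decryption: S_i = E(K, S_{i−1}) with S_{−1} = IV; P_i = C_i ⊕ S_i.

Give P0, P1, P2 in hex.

P0 = 0xC, P1 = 0x8, P2 = 0x7

P0: S = E(K, 0xD) = 0xF; 0x3 ⊕ 0xF = 0xC.
P1: S = E(K, 0xF) = 0xD; 0x5 ⊕ 0xD = 0x8.
P2: S = E(K, 0xD) = 0xF; 0x8 ⊕ 0xF = 0x7.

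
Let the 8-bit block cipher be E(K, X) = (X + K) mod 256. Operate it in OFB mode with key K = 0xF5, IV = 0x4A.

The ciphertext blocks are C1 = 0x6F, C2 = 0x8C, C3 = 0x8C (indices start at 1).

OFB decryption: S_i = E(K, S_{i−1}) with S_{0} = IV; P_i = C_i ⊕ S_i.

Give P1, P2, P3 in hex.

P1 = 0x50, P2 = 0xB8, P3 = 0xA5

P1: S = E(K, 0x4A) = 0x3F; 0x6F ⊕ 0x3F = 0x50.
P2: S = E(K, 0x3F) = 0x34; 0x8C ⊕ 0x34 = 0xB8.
P3: S = E(K, 0x34) = 0x29; 0x8C ⊕ 0x29 = 0xA5.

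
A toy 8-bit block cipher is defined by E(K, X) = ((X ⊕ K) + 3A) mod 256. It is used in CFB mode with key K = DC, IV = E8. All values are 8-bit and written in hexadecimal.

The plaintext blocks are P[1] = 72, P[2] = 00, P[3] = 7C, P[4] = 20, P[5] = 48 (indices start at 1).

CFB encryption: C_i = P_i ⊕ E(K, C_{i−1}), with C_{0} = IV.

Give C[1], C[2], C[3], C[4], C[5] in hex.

C[1]: E(K, E8) = 6E; 72 ⊕ 6E = 1C.
C[2]: E(K, 1C) = FA; 00 ⊕ FA = FA.
C[3]: E(K, FA) = 60; 7C ⊕ 60 = 1C.
C[4]: E(K, 1C) = FA; 20 ⊕ FA = DA.
C[5]: E(K, DA) = 40; 48 ⊕ 40 = 08.

C[1] = 1C, C[2] = FA, C[3] = 1C, C[4] = DA, C[5] = 08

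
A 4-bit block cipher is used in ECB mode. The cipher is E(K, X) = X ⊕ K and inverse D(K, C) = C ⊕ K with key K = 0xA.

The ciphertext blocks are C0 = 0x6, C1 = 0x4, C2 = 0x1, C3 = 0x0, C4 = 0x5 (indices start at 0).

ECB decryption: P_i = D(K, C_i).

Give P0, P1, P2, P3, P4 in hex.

P0 = 0xC, P1 = 0xE, P2 = 0xB, P3 = 0xA, P4 = 0xF

P0: D(K, 0x6) = 0xC.
P1: D(K, 0x4) = 0xE.
P2: D(K, 0x1) = 0xB.
P3: D(K, 0x0) = 0xA.
P4: D(K, 0x5) = 0xF.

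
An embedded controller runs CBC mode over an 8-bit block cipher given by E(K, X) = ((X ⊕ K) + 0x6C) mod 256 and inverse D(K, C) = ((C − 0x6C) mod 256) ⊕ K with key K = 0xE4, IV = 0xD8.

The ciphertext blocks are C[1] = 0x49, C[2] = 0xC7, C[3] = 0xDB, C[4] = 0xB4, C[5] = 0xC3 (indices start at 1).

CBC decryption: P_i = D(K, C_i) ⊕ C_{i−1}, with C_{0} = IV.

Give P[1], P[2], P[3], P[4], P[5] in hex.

P[1]: D(K, 0x49) = 0x39; 0x39 ⊕ 0xD8 = 0xE1.
P[2]: D(K, 0xC7) = 0xBF; 0xBF ⊕ 0x49 = 0xF6.
P[3]: D(K, 0xDB) = 0x8B; 0x8B ⊕ 0xC7 = 0x4C.
P[4]: D(K, 0xB4) = 0xAC; 0xAC ⊕ 0xDB = 0x77.
P[5]: D(K, 0xC3) = 0xB3; 0xB3 ⊕ 0xB4 = 0x07.

P[1] = 0xE1, P[2] = 0xF6, P[3] = 0x4C, P[4] = 0x77, P[5] = 0x07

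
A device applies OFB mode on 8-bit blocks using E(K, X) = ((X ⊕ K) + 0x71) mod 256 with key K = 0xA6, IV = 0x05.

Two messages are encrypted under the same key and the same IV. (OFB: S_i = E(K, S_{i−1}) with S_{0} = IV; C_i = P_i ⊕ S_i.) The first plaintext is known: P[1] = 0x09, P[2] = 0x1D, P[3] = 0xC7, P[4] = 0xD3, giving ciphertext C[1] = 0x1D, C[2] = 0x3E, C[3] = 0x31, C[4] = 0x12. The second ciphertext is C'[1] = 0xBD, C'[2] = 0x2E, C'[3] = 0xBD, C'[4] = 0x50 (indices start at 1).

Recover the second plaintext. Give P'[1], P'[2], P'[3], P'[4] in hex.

In OFB with a reused IV, both messages share the same keystream S_i, so C_i ⊕ C'_i = P_i ⊕ P'_i and thus P'_i = P_i ⊕ C_i ⊕ C'_i.
P'[1]: 0x09 ⊕ 0x1D ⊕ 0xBD = 0xA9.
P'[2]: 0x1D ⊕ 0x3E ⊕ 0x2E = 0x0D.
P'[3]: 0xC7 ⊕ 0x31 ⊕ 0xBD = 0x4B.
P'[4]: 0xD3 ⊕ 0x12 ⊕ 0x50 = 0x91.

P'[1] = 0xA9, P'[2] = 0x0D, P'[3] = 0x4B, P'[4] = 0x91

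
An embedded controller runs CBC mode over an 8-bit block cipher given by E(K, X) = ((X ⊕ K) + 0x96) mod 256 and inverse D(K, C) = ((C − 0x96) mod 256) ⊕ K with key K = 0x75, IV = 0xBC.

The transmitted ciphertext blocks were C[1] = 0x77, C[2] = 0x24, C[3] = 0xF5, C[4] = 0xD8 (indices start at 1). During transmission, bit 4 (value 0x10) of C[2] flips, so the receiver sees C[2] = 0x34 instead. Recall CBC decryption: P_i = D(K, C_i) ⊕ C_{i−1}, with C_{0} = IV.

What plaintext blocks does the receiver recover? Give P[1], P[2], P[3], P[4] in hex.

Only C[2] changed, to 0x34. In CBC, a change in C_i garbles P_i and flips the same bit in P_{i+1}. Decrypting the received ciphertext:
P[1]: D(K, 0x77) = 0x94; 0x94 ⊕ 0xBC = 0x28.
P[2]: D(K, 0x34) = 0xEB; 0xEB ⊕ 0x77 = 0x9C.
P[3]: D(K, 0xF5) = 0x2A; 0x2A ⊕ 0x34 = 0x1E.
P[4]: D(K, 0xD8) = 0x37; 0x37 ⊕ 0xF5 = 0xC2.
Blocks that differ from the original plaintext: P[2], P[3].

P[1] = 0x28, P[2] = 0x9C, P[3] = 0x1E, P[4] = 0xC2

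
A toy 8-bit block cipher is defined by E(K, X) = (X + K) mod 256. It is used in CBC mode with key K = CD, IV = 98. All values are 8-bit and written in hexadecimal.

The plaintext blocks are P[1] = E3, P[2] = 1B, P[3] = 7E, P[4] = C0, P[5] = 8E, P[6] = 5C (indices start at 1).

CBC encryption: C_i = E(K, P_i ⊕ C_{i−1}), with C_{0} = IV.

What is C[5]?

C[5] = 03

C[1]: P[1] ⊕ 98 = 7B; E(K, 7B) = 48.
C[2]: P[2] ⊕ 48 = 53; E(K, 53) = 20.
C[3]: P[3] ⊕ 20 = 5E; E(K, 5E) = 2B.
C[4]: P[4] ⊕ 2B = EB; E(K, EB) = B8.
C[5]: P[5] ⊕ B8 = 36; E(K, 36) = 03.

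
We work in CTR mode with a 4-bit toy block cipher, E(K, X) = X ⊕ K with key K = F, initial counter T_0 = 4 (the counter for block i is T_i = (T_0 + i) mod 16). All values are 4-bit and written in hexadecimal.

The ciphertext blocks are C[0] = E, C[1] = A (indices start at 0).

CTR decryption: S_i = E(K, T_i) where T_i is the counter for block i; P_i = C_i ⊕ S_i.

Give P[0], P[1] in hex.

P[0] = 5, P[1] = 0

P[0]: T = 4, S = E(K, T) = B; E ⊕ B = 5.
P[1]: T = 5, S = E(K, T) = A; A ⊕ A = 0.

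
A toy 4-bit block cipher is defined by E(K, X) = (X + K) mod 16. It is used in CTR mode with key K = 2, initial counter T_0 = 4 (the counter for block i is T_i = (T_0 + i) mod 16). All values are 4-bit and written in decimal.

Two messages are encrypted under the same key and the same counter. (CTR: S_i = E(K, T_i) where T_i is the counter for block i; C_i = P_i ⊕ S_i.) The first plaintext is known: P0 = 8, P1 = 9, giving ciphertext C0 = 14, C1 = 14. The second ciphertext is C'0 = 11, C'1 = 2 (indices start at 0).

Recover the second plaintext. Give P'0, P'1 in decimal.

In CTR with a reused counter, both messages share the same keystream S_i, so C_i ⊕ C'_i = P_i ⊕ P'_i and thus P'_i = P_i ⊕ C_i ⊕ C'_i.
P'0: 8 ⊕ 14 ⊕ 11 = 13.
P'1: 9 ⊕ 14 ⊕ 2 = 5.

P'0 = 13, P'1 = 5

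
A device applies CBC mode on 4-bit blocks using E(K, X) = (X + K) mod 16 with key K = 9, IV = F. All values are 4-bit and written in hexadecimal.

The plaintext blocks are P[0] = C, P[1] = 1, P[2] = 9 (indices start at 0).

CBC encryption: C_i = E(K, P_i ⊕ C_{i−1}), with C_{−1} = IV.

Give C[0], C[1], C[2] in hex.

C[0]: P[0] ⊕ F = 3; E(K, 3) = C.
C[1]: P[1] ⊕ C = D; E(K, D) = 6.
C[2]: P[2] ⊕ 6 = F; E(K, F) = 8.

C[0] = C, C[1] = 6, C[2] = 8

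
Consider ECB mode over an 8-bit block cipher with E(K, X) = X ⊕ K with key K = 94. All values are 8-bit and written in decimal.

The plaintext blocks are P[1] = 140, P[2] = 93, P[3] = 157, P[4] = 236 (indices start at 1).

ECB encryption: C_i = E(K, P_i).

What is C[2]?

C[2] = 3

C[2]: E(K, 93) = 3.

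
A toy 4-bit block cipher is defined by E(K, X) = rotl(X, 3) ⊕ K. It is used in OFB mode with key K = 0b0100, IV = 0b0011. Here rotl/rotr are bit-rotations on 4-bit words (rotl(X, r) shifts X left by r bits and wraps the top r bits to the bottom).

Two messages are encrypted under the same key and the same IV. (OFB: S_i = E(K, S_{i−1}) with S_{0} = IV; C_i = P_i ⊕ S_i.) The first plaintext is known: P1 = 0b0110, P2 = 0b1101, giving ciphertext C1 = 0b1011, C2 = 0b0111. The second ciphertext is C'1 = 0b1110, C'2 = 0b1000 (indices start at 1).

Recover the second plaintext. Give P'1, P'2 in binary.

P'1 = 0b0011, P'2 = 0b0010

In OFB with a reused IV, both messages share the same keystream S_i, so C_i ⊕ C'_i = P_i ⊕ P'_i and thus P'_i = P_i ⊕ C_i ⊕ C'_i.
P'1: 0b0110 ⊕ 0b1011 ⊕ 0b1110 = 0b0011.
P'2: 0b1101 ⊕ 0b0111 ⊕ 0b1000 = 0b0010.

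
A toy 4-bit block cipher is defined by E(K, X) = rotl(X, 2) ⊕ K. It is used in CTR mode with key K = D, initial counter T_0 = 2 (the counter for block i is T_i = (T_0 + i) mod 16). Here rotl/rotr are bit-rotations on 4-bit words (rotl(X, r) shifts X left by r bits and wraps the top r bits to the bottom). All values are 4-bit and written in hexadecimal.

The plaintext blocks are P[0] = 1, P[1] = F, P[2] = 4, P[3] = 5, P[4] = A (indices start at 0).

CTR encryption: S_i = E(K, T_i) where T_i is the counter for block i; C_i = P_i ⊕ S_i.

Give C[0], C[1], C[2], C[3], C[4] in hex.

C[0] = 4, C[1] = E, C[2] = 8, C[3] = D, C[4] = E

C[0]: T = 2, S = E(K, T) = 5; 1 ⊕ 5 = 4.
C[1]: T = 3, S = E(K, T) = 1; F ⊕ 1 = E.
C[2]: T = 4, S = E(K, T) = C; 4 ⊕ C = 8.
C[3]: T = 5, S = E(K, T) = 8; 5 ⊕ 8 = D.
C[4]: T = 6, S = E(K, T) = 4; A ⊕ 4 = E.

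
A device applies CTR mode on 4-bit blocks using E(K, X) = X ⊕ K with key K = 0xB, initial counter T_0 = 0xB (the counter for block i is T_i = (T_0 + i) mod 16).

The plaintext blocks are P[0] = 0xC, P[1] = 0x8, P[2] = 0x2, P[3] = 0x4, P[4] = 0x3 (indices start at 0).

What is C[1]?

C[1] = 0xF

CTR encryption: S_i = E(K, T_i) where T_i is the counter for block i; C_i = P_i ⊕ S_i.
C[0]: T = 0xB, S = E(K, T) = 0x0; 0xC ⊕ 0x0 = 0xC.
C[1]: T = 0xC, S = E(K, T) = 0x7; 0x8 ⊕ 0x7 = 0xF.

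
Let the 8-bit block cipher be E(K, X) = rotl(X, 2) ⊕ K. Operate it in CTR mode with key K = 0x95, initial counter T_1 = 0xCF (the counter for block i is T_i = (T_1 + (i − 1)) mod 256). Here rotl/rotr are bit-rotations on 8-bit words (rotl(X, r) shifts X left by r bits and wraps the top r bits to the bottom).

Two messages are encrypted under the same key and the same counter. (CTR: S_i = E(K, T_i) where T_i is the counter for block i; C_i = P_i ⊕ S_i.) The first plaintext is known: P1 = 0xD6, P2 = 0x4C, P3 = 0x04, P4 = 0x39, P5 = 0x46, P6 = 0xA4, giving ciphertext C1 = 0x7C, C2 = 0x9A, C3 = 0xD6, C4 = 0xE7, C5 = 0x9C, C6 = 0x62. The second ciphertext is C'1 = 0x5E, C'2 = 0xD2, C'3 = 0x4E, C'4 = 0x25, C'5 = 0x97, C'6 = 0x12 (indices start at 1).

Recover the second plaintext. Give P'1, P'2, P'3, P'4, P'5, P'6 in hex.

In CTR with a reused counter, both messages share the same keystream S_i, so C_i ⊕ C'_i = P_i ⊕ P'_i and thus P'_i = P_i ⊕ C_i ⊕ C'_i.
P'1: 0xD6 ⊕ 0x7C ⊕ 0x5E = 0xF4.
P'2: 0x4C ⊕ 0x9A ⊕ 0xD2 = 0x04.
P'3: 0x04 ⊕ 0xD6 ⊕ 0x4E = 0x9C.
P'4: 0x39 ⊕ 0xE7 ⊕ 0x25 = 0xFB.
P'5: 0x46 ⊕ 0x9C ⊕ 0x97 = 0x4D.
P'6: 0xA4 ⊕ 0x62 ⊕ 0x12 = 0xD4.

P'1 = 0xF4, P'2 = 0x04, P'3 = 0x9C, P'4 = 0xFB, P'5 = 0x4D, P'6 = 0xD4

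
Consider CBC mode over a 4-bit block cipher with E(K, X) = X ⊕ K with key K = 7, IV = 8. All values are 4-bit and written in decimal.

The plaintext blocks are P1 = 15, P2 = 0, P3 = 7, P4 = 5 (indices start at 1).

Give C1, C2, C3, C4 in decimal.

CBC encryption: C_i = E(K, P_i ⊕ C_{i−1}), with C_{0} = IV.
C1: P1 ⊕ 8 = 7; E(K, 7) = 0.
C2: P2 ⊕ 0 = 0; E(K, 0) = 7.
C3: P3 ⊕ 7 = 0; E(K, 0) = 7.
C4: P4 ⊕ 7 = 2; E(K, 2) = 5.

C1 = 0, C2 = 7, C3 = 7, C4 = 5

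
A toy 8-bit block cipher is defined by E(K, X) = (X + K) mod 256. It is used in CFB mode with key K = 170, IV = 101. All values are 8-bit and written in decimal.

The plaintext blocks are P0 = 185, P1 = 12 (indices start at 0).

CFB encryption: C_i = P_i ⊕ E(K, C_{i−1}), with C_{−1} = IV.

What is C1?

C0: E(K, 101) = 15; 185 ⊕ 15 = 182.
C1: E(K, 182) = 96; 12 ⊕ 96 = 108.

C1 = 108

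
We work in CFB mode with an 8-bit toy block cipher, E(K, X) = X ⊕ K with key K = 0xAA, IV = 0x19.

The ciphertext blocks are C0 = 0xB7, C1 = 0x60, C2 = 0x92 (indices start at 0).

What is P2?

CFB decryption: P_i = C_i ⊕ E(K, C_{i−1}), with C_{−1} = IV.
P2: E(K, 0x60) = 0xCA; 0x92 ⊕ 0xCA = 0x58.

P2 = 0x58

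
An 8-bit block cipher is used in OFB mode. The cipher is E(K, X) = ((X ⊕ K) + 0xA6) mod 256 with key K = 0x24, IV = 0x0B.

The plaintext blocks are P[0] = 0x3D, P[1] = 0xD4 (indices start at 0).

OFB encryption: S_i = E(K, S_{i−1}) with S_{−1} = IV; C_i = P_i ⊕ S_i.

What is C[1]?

C[0]: S = E(K, 0x0B) = 0xD5; 0x3D ⊕ 0xD5 = 0xE8.
C[1]: S = E(K, 0xD5) = 0x97; 0xD4 ⊕ 0x97 = 0x43.

C[1] = 0x43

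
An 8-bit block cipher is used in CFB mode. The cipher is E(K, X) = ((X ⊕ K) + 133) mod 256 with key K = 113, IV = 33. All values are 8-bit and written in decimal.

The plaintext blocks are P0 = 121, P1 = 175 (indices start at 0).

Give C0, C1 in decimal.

C0 = 172, C1 = 205

CFB encryption: C_i = P_i ⊕ E(K, C_{i−1}), with C_{−1} = IV.
C0: E(K, 33) = 213; 121 ⊕ 213 = 172.
C1: E(K, 172) = 98; 175 ⊕ 98 = 205.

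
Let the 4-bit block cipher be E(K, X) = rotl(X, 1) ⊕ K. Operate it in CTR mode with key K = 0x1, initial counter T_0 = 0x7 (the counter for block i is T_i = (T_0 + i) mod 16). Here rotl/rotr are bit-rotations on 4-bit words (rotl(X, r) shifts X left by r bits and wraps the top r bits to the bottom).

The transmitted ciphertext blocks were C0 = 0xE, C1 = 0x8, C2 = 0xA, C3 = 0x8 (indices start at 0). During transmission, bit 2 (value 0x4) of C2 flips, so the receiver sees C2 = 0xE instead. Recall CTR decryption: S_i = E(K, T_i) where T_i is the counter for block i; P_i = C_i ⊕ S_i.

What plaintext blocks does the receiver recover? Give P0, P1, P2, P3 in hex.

Only C2 changed, to 0xE. In CTR, a change in C_i flips the same bit in P_i only; the keystream is unaffected. Decrypting the received ciphertext:
P0: T = 0x7, S = E(K, T) = 0xF; 0xE ⊕ 0xF = 0x1.
P1: T = 0x8, S = E(K, T) = 0x0; 0x8 ⊕ 0x0 = 0x8.
P2: T = 0x9, S = E(K, T) = 0x2; 0xE ⊕ 0x2 = 0xC.
P3: T = 0xA, S = E(K, T) = 0x4; 0x8 ⊕ 0x4 = 0xC.
Blocks that differ from the original plaintext: P2.

P0 = 0x1, P1 = 0x8, P2 = 0xC, P3 = 0xC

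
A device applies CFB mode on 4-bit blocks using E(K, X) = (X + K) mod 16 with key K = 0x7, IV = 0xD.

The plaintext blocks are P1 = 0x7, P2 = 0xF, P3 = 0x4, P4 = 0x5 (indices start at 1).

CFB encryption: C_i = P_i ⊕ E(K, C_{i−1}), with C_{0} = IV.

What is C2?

C1: E(K, 0xD) = 0x4; 0x7 ⊕ 0x4 = 0x3.
C2: E(K, 0x3) = 0xA; 0xF ⊕ 0xA = 0x5.

C2 = 0x5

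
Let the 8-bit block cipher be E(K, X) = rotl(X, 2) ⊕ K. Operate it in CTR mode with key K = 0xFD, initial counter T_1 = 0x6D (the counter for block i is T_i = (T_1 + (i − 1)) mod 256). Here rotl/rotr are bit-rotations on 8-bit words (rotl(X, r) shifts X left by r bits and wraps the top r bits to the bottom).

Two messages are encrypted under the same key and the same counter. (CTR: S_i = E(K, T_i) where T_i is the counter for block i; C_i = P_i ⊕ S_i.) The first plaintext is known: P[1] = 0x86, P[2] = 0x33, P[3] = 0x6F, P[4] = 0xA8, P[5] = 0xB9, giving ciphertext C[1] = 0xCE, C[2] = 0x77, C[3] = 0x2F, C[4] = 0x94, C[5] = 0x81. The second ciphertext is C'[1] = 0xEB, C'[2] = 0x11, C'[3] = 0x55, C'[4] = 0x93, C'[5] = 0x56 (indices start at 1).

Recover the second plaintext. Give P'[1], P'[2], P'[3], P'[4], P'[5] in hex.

In CTR with a reused counter, both messages share the same keystream S_i, so C_i ⊕ C'_i = P_i ⊕ P'_i and thus P'_i = P_i ⊕ C_i ⊕ C'_i.
P'[1]: 0x86 ⊕ 0xCE ⊕ 0xEB = 0xA3.
P'[2]: 0x33 ⊕ 0x77 ⊕ 0x11 = 0x55.
P'[3]: 0x6F ⊕ 0x2F ⊕ 0x55 = 0x15.
P'[4]: 0xA8 ⊕ 0x94 ⊕ 0x93 = 0xAF.
P'[5]: 0xB9 ⊕ 0x81 ⊕ 0x56 = 0x6E.

P'[1] = 0xA3, P'[2] = 0x55, P'[3] = 0x15, P'[4] = 0xAF, P'[5] = 0x6E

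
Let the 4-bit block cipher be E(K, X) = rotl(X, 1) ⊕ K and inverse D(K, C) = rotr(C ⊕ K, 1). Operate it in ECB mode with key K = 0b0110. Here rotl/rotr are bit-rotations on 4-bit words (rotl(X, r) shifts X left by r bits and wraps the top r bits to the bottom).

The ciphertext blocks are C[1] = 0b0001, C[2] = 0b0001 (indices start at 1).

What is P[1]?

ECB decryption: P_i = D(K, C_i).
P[1]: D(K, 0b0001) = 0b1011.

P[1] = 0b1011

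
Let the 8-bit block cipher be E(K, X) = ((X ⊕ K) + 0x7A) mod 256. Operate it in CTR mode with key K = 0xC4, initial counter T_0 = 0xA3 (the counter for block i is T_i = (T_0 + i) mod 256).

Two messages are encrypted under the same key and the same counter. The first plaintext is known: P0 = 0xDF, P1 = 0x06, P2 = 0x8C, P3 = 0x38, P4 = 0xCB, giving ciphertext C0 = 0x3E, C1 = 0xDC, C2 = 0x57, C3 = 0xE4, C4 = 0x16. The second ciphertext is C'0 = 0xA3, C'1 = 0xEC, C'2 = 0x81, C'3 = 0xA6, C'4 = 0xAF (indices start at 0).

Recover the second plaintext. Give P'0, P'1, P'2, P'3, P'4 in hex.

P'0 = 0x42, P'1 = 0x36, P'2 = 0x5A, P'3 = 0x7A, P'4 = 0x72

In CTR with a reused counter, both messages share the same keystream S_i, so C_i ⊕ C'_i = P_i ⊕ P'_i and thus P'_i = P_i ⊕ C_i ⊕ C'_i.
P'0: 0xDF ⊕ 0x3E ⊕ 0xA3 = 0x42.
P'1: 0x06 ⊕ 0xDC ⊕ 0xEC = 0x36.
P'2: 0x8C ⊕ 0x57 ⊕ 0x81 = 0x5A.
P'3: 0x38 ⊕ 0xE4 ⊕ 0xA6 = 0x7A.
P'4: 0xCB ⊕ 0x16 ⊕ 0xAF = 0x72.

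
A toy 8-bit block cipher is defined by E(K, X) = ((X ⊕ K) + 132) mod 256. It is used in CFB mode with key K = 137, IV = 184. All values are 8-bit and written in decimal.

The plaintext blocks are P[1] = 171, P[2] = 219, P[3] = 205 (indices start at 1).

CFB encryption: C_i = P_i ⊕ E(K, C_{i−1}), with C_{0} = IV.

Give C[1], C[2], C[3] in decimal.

C[1]: E(K, 184) = 181; 171 ⊕ 181 = 30.
C[2]: E(K, 30) = 27; 219 ⊕ 27 = 192.
C[3]: E(K, 192) = 205; 205 ⊕ 205 = 0.

C[1] = 30, C[2] = 192, C[3] = 0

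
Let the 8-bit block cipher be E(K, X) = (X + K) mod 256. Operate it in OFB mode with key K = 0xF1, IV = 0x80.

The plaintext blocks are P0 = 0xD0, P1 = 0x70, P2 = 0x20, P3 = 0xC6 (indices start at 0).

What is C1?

OFB encryption: S_i = E(K, S_{i−1}) with S_{−1} = IV; C_i = P_i ⊕ S_i.
C0: S = E(K, 0x80) = 0x71; 0xD0 ⊕ 0x71 = 0xA1.
C1: S = E(K, 0x71) = 0x62; 0x70 ⊕ 0x62 = 0x12.

C1 = 0x12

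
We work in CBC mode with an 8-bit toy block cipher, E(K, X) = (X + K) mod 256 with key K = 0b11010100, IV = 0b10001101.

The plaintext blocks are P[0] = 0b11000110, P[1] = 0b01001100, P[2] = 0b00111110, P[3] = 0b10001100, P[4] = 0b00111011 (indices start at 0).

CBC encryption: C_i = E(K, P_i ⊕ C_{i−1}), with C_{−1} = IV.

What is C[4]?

C[0]: P[0] ⊕ 0b10001101 = 0b01001011; E(K, 0b01001011) = 0b00011111.
C[1]: P[1] ⊕ 0b00011111 = 0b01010011; E(K, 0b01010011) = 0b00100111.
C[2]: P[2] ⊕ 0b00100111 = 0b00011001; E(K, 0b00011001) = 0b11101101.
C[3]: P[3] ⊕ 0b11101101 = 0b01100001; E(K, 0b01100001) = 0b00110101.
C[4]: P[4] ⊕ 0b00110101 = 0b00001110; E(K, 0b00001110) = 0b11100010.

C[4] = 0b11100010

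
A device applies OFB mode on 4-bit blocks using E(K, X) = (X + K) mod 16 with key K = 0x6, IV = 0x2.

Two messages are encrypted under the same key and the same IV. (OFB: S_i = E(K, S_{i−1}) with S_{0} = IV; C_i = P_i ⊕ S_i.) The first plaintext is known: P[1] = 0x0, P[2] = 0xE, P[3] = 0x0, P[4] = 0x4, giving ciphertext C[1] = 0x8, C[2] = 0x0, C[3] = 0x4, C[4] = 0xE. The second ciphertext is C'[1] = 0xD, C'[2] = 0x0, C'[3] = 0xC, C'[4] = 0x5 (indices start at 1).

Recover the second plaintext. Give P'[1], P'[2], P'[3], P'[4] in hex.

P'[1] = 0x5, P'[2] = 0xE, P'[3] = 0x8, P'[4] = 0xF

In OFB with a reused IV, both messages share the same keystream S_i, so C_i ⊕ C'_i = P_i ⊕ P'_i and thus P'_i = P_i ⊕ C_i ⊕ C'_i.
P'[1]: 0x0 ⊕ 0x8 ⊕ 0xD = 0x5.
P'[2]: 0xE ⊕ 0x0 ⊕ 0x0 = 0xE.
P'[3]: 0x0 ⊕ 0x4 ⊕ 0xC = 0x8.
P'[4]: 0x4 ⊕ 0xE ⊕ 0x5 = 0xF.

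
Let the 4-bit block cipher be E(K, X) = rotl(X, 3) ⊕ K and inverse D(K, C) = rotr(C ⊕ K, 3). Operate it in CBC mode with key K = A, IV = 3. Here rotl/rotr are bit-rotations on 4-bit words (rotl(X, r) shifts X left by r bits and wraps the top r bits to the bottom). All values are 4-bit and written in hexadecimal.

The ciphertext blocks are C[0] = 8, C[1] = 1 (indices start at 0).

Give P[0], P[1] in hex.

CBC decryption: P_i = D(K, C_i) ⊕ C_{i−1}, with C_{−1} = IV.
P[0]: D(K, 8) = 4; 4 ⊕ 3 = 7.
P[1]: D(K, 1) = 7; 7 ⊕ 8 = F.

P[0] = 7, P[1] = F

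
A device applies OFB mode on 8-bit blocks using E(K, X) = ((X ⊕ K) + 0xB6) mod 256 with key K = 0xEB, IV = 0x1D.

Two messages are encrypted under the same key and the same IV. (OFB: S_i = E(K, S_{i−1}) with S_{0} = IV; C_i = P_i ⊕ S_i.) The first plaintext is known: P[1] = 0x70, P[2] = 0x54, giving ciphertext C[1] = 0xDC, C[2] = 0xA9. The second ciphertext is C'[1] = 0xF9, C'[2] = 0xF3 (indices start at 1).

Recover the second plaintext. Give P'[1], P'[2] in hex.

P'[1] = 0x55, P'[2] = 0x0E

In OFB with a reused IV, both messages share the same keystream S_i, so C_i ⊕ C'_i = P_i ⊕ P'_i and thus P'_i = P_i ⊕ C_i ⊕ C'_i.
P'[1]: 0x70 ⊕ 0xDC ⊕ 0xF9 = 0x55.
P'[2]: 0x54 ⊕ 0xA9 ⊕ 0xF3 = 0x0E.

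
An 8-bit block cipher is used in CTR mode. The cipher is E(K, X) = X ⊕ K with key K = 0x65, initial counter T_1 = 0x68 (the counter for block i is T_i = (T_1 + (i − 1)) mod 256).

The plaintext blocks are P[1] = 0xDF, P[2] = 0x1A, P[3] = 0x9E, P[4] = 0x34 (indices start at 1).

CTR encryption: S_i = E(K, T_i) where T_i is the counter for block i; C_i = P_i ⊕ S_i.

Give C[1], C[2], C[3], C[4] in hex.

C[1] = 0xD2, C[2] = 0x16, C[3] = 0x91, C[4] = 0x3A

C[1]: T = 0x68, S = E(K, T) = 0x0D; 0xDF ⊕ 0x0D = 0xD2.
C[2]: T = 0x69, S = E(K, T) = 0x0C; 0x1A ⊕ 0x0C = 0x16.
C[3]: T = 0x6A, S = E(K, T) = 0x0F; 0x9E ⊕ 0x0F = 0x91.
C[4]: T = 0x6B, S = E(K, T) = 0x0E; 0x34 ⊕ 0x0E = 0x3A.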